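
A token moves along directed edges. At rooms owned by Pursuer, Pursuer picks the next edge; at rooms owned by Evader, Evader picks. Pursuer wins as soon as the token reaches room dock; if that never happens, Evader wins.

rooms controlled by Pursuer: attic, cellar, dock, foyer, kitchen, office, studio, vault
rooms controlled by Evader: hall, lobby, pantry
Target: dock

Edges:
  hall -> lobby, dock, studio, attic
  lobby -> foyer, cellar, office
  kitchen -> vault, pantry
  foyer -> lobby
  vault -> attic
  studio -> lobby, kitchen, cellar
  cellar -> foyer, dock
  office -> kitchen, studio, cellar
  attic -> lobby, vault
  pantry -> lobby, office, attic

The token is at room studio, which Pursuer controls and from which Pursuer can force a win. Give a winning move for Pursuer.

A0 = {dock}
A1: add {cellar} — cellar (Pursuer) has cellar→dock.
A2: add {office, studio} — studio (Pursuer) has studio→cellar; office (Pursuer) has office→cellar.
A3 = A2; e.g. hall (Evader) can still go to lobby. Fixed point.
From studio, successor cellar is in the attractor (rank 1); the other successors kitchen, lobby are not.

cellar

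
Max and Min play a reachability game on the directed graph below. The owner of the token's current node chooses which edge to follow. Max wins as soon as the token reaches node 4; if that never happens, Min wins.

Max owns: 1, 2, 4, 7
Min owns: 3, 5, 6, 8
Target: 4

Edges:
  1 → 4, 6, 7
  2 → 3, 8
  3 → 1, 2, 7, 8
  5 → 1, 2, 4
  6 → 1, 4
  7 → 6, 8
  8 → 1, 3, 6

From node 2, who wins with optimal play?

A0 = {4}
A1: add {1} — 1 (Max) has 1→4.
A2: add {6} — 6 (Min): all of {1, 4} already in.
A3: add {7} — 7 (Max) has 7→6.
A4 = A3; e.g. 2 (Max) has no edge into A3. Fixed point.
2 never enters the attractor, so Min can avoid the target forever.

Min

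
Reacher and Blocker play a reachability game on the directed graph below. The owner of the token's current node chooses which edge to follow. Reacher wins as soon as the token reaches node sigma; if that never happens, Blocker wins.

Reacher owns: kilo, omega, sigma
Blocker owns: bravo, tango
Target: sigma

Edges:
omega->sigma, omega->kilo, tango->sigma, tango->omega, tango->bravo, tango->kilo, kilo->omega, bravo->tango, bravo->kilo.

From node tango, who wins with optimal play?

A0 = {sigma}
A1: add {omega} — omega (Reacher) has omega→sigma.
A2: add {kilo} — kilo (Reacher) has kilo→omega.
A3 = A2; e.g. tango (Blocker) can still go to bravo. Fixed point.
tango never enters the attractor, so Blocker can avoid the target forever.

Blocker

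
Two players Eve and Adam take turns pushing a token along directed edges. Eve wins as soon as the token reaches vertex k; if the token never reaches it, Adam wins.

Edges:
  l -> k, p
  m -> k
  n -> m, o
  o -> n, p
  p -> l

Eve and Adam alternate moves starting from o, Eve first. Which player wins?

Track states (vertex, player-to-move).
A0 = {(k,Eve), (k,Adam)}
A1: add {(l,Eve), (m,Eve), (m,Adam)}.
A2: add {(n,Eve), (p,Adam)}.
A3: add {(o,Eve)}.
(o,Eve) ∈ A3 ⇒ Eve forces the target.

Eve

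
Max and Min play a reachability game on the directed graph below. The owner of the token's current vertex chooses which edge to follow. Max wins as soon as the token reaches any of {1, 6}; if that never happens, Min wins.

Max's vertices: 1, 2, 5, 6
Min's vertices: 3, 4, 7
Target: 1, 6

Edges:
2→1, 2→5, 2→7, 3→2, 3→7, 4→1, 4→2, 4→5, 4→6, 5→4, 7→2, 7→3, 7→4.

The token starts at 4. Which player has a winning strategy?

Min

A0 = {1, 6}
A1: add {2} — 2 (Max) has 2→1.
A2 = A1; e.g. 3 (Min) can still go to 7. Fixed point.
4 never enters the attractor, so Min can avoid the target forever.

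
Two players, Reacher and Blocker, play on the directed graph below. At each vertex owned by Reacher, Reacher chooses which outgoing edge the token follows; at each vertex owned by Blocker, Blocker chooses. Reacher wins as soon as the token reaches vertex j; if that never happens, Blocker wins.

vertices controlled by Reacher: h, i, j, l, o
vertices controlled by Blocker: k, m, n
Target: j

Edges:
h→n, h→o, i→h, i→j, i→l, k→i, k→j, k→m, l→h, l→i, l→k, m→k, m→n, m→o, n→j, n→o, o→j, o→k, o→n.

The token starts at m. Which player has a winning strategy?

A0 = {j}
A1: add {i, o} — i (Reacher) has i→j; o (Reacher) has o→j.
A2: add {h, l, n} — h (Reacher) has h→o; l (Reacher) has l→i; n (Blocker): all of {j, o} already in.
A3 = A2; e.g. k (Blocker) can still go to m. Fixed point.
m never enters the attractor, so Blocker can avoid the target forever.

Blocker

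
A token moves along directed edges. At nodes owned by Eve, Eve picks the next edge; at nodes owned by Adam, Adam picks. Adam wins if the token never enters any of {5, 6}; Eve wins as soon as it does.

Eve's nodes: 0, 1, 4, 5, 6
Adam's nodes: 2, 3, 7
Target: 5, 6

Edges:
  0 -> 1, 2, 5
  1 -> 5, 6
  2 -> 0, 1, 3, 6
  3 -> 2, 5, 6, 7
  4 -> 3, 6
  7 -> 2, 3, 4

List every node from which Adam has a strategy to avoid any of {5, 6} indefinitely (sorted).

A0 = {5, 6}
A1: add {0, 1, 4} — 0 (Eve) has 0→5; 1 (Eve) has 1→5; 4 (Eve) has 4→6.
A2 = A1; e.g. 2 (Adam) can still go to 3. Fixed point.
Eve's attractor = {0, 1, 4, 5, 6}; Adam avoids the target exactly from the complement.

2, 3, 7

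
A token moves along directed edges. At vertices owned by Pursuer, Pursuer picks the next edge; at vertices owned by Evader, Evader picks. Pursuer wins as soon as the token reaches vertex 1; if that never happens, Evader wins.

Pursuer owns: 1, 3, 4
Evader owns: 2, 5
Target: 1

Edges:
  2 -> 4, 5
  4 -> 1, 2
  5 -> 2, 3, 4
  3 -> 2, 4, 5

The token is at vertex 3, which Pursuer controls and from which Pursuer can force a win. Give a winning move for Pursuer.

A0 = {1}
A1: add {4} — 4 (Pursuer) has 4→1.
A2: add {3} — 3 (Pursuer) has 3→4.
A3 = A2; e.g. 2 (Evader) can still go to 5. Fixed point.
From 3, successor 4 is in the attractor (rank 1); the other successors 2, 5 are not.

4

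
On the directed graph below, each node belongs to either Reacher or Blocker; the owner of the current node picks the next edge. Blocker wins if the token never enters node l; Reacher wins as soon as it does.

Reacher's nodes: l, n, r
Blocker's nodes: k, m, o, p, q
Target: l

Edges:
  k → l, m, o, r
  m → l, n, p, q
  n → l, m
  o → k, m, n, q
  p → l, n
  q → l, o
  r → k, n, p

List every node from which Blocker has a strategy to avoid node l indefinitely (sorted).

A0 = {l}
A1: add {n} — n (Reacher) has n→l.
A2: add {p, r} — p (Blocker): all of {l, n} already in; r (Reacher) has r→n.
A3 = A2; e.g. k (Blocker) can still go to m. Fixed point.
Reacher's attractor = {l, n, p, r}; Blocker avoids the target exactly from the complement.

k, m, o, q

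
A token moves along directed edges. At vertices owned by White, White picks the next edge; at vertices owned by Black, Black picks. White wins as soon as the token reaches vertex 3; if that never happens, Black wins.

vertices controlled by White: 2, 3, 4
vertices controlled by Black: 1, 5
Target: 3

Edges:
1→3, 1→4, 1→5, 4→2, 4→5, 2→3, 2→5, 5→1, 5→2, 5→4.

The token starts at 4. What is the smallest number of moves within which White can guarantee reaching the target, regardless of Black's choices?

A0 = {3}
A1: add {2} — 2 (White) has 2→3.
A2: add {4} — 4 (White) has 4→2.
A3 = A2; e.g. 1 (Black) can still go to 5. Fixed point.
4 enters the attractor at level 2, so White can force the target in 2 moves from there.

2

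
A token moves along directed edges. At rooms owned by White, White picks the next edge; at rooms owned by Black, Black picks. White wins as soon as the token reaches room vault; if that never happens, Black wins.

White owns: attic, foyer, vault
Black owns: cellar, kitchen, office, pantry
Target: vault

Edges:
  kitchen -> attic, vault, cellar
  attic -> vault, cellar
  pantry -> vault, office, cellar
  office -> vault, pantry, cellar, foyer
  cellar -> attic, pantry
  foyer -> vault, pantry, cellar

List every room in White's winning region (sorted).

A0 = {vault}
A1: add {attic, foyer} — attic (White) has attic→vault; foyer (White) has foyer→vault.
A2 = A1; e.g. kitchen (Black) can still go to cellar. Fixed point.
White's winning region = {attic, foyer, vault}.

attic, foyer, vault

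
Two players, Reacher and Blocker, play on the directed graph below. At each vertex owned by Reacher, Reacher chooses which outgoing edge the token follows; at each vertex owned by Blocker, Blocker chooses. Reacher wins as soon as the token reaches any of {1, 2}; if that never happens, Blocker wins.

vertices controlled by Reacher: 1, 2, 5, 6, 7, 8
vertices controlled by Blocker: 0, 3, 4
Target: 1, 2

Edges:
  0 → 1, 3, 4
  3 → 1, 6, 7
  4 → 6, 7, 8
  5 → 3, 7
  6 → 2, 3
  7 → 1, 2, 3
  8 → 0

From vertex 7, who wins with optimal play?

A0 = {1, 2}
A1: add {6, 7} — 6 (Reacher) has 6→2; 7 (Reacher) has 7→1.
7 ∈ A1, so Reacher can force the target.

Reacher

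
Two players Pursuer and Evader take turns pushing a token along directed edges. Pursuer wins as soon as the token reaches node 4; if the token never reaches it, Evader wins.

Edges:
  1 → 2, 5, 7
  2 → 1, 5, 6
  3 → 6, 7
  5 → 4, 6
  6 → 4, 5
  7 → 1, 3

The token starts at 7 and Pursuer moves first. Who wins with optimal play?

Track states (vertex, player-to-move).
A0 = {(4,Pursuer), (4,Evader)}
A1: add {(5,Pursuer), (6,Pursuer)}.
A2: add {(5,Evader), (6,Evader)}.
A3: add {(1,Pursuer), (2,Pursuer), (3,Pursuer)}.
A4: add {(2,Evader), (7,Evader)}.
A5 = A4; e.g. (1,Evader) stays out. (7,Pursuer) never enters ⇒ Evader avoids the target.

Evader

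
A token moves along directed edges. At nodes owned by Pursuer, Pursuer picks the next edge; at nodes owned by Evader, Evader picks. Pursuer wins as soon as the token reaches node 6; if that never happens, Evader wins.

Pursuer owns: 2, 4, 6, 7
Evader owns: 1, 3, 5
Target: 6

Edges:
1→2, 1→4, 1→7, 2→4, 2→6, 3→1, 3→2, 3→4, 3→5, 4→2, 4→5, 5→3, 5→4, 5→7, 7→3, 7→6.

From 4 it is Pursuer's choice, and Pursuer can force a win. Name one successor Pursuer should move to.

A0 = {6}
A1: add {2, 7} — 2 (Pursuer) has 2→6; 7 (Pursuer) has 7→6.
A2: add {4} — 4 (Pursuer) has 4→2.
A3: add {1} — 1 (Evader): all of {2, 4, 7} already in.
A4 = A3; e.g. 3 (Evader) can still go to 5. Fixed point.
From 4, successor 2 is in the attractor (rank 1); the other successor 5 is not.

2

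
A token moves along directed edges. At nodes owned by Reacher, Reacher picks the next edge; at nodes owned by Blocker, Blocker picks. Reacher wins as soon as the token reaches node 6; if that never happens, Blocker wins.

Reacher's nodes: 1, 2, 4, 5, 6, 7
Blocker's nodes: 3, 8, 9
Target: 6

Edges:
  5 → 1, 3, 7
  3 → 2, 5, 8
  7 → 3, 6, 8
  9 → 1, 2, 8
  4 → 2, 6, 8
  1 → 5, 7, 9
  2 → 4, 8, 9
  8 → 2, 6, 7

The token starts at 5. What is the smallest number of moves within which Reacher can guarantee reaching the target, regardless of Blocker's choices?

2

A0 = {6}
A1: add {4, 7} — 4 (Reacher) has 4→6; 7 (Reacher) has 7→6.
A2: add {1, 2, 5} — 1 (Reacher) has 1→7; 2 (Reacher) has 2→4; 5 (Reacher) has 5→7.
5 enters the attractor at level 2, so Reacher can force the target in 2 moves from there.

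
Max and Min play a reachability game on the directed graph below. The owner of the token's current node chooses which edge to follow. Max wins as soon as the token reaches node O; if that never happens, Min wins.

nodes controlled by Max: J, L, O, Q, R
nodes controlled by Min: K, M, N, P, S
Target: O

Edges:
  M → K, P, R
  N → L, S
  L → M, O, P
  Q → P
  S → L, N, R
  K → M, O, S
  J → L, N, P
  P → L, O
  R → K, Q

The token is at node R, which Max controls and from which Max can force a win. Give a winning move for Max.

Q

A0 = {O}
A1: add {L} — L (Max) has L→O.
A2: add {J, P} — J (Max) has J→L; P (Min): all of {L, O} already in.
A3: add {Q} — Q (Max) has Q→P.
A4: add {R} — R (Max) has R→Q.
A5 = A4; e.g. K (Min) can still go to M. Fixed point.
From R, successor Q is in the attractor (rank 3); the other successor K is not.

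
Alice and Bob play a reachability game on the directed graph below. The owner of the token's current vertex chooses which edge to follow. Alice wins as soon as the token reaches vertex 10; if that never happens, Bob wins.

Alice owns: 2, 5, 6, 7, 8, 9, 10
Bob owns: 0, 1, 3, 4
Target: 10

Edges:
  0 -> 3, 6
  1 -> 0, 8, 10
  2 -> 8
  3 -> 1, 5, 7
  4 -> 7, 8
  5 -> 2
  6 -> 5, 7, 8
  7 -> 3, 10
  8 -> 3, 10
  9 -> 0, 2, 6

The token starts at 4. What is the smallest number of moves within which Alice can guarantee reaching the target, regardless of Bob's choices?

A0 = {10}
A1: add {7, 8} — 7 (Alice) has 7→10; 8 (Alice) has 8→10.
A2: add {2, 4, 6} — 2 (Alice) has 2→8; 4 (Bob): all of {7, 8} already in; 6 (Alice) has 6→7.
4 enters the attractor at level 2, so Alice can force the target in 2 moves from there.

2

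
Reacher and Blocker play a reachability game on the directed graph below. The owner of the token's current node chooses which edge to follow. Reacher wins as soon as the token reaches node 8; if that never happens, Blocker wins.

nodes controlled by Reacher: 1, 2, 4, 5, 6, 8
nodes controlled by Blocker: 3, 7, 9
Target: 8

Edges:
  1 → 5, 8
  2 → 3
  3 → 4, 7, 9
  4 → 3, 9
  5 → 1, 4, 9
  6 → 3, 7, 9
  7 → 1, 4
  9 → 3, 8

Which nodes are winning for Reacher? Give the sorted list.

1, 5, 8

A0 = {8}
A1: add {1} — 1 (Reacher) has 1→8.
A2: add {5} — 5 (Reacher) has 5→1.
A3 = A2; e.g. 2 (Reacher) has no edge into A2. Fixed point.
Reacher's winning region = {1, 5, 8}.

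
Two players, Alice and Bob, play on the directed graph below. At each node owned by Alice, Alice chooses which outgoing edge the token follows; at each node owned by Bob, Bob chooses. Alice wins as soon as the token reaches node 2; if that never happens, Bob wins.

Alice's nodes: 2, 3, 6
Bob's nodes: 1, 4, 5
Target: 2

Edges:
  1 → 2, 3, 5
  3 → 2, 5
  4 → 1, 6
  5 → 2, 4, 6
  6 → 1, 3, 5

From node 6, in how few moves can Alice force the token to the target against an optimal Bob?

A0 = {2}
A1: add {3} — 3 (Alice) has 3→2.
A2: add {6} — 6 (Alice) has 6→3.
A3 = A2; e.g. 1 (Bob) can still go to 5. Fixed point.
6 enters the attractor at level 2, so Alice can force the target in 2 moves from there.

2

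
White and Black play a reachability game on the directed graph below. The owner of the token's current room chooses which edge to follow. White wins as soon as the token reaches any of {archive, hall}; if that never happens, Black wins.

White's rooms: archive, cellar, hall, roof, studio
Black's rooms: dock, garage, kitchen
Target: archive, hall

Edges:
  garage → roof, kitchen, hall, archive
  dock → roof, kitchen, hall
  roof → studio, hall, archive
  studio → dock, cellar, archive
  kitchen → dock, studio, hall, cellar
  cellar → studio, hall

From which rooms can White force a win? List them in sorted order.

archive, cellar, hall, roof, studio

A0 = {archive, hall}
A1: add {cellar, roof, studio} — roof (White) has roof→hall; studio (White) has studio→archive; cellar (White) has cellar→hall.
A2 = A1; e.g. garage (Black) can still go to kitchen. Fixed point.
White's winning region = {archive, cellar, hall, roof, studio}.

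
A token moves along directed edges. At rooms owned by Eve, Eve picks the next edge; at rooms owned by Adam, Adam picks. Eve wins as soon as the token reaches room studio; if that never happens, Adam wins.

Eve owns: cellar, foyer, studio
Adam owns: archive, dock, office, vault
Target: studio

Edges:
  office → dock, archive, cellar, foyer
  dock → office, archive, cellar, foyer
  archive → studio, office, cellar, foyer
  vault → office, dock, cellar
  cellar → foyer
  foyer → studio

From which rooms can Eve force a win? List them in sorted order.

cellar, foyer, studio

A0 = {studio}
A1: add {foyer} — foyer (Eve) has foyer→studio.
A2: add {cellar} — cellar (Eve) has cellar→foyer.
A3 = A2; e.g. office (Adam) can still go to dock. Fixed point.
Eve's winning region = {cellar, foyer, studio}.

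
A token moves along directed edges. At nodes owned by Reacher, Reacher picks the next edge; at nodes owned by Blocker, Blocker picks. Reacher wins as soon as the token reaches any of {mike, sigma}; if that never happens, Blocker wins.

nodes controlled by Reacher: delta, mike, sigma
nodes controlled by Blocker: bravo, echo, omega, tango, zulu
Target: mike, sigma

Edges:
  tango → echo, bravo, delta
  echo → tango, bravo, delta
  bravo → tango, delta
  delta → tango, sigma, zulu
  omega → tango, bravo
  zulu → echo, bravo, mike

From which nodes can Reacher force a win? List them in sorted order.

A0 = {mike, sigma}
A1: add {delta} — delta (Reacher) has delta→sigma.
A2 = A1; e.g. tango (Blocker) can still go to echo. Fixed point.
Reacher's winning region = {delta, mike, sigma}.

delta, mike, sigma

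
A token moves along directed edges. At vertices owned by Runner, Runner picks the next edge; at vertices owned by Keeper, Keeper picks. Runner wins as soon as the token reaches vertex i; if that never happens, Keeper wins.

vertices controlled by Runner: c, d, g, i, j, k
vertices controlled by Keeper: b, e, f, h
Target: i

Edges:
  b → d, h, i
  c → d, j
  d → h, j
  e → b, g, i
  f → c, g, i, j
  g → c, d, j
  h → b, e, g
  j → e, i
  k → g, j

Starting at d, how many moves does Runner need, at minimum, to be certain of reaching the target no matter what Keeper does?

A0 = {i}
A1: add {j} — j (Runner) has j→i.
A2: add {c, d, g, k} — c (Runner) has c→j; d (Runner) has d→j; g (Runner) has g→j; k (Runner) has k→j.
d enters the attractor at level 2, so Runner can force the target in 2 moves from there.

2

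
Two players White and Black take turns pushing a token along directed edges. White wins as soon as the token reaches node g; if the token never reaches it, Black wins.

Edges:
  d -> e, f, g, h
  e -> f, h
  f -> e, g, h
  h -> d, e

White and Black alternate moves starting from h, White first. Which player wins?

Black

Track states (vertex, player-to-move).
A0 = {(g,White), (g,Black)}
A1: add {(d,White), (f,White)}.
A2 = A1; e.g. (d,Black) stays out. (h,White) never enters ⇒ Black avoids the target.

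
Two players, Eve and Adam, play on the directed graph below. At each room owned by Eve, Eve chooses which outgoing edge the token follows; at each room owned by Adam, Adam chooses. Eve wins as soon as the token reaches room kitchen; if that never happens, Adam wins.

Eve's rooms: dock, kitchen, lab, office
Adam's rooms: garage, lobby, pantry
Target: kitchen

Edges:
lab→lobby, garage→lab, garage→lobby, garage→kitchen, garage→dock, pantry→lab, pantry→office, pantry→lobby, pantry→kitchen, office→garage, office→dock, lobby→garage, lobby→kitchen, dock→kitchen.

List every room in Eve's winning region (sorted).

A0 = {kitchen}
A1: add {dock} — dock (Eve) has dock→kitchen.
A2: add {office} — office (Eve) has office→dock.
A3 = A2; e.g. lab (Eve) has no edge into A2. Fixed point.
Eve's winning region = {dock, kitchen, office}.

dock, kitchen, office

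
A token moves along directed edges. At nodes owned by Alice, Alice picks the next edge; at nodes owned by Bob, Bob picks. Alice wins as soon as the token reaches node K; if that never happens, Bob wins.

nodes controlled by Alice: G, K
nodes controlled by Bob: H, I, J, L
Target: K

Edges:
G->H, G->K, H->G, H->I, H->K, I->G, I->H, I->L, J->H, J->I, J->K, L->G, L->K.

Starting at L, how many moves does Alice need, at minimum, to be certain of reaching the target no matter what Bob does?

A0 = {K}
A1: add {G} — G (Alice) has G→K.
A2: add {L} — L (Bob): all of {G, K} already in.
A3 = A2; e.g. H (Bob) can still go to I. Fixed point.
L enters the attractor at level 2, so Alice can force the target in 2 moves from there.

2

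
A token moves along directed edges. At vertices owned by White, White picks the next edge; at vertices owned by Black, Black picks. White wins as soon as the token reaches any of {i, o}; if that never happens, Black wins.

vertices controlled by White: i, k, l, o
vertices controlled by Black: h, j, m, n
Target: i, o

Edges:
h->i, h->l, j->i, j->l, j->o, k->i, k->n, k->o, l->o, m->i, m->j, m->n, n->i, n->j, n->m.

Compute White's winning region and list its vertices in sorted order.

A0 = {i, o}
A1: add {k, l} — k (White) has k→i; l (White) has l→o.
A2: add {h, j} — h (Black): all of {i, l} already in; j (Black): all of {i, l, o} already in.
A3 = A2; e.g. m (Black) can still go to n. Fixed point.
White's winning region = {h, i, j, k, l, o}.

h, i, j, k, l, o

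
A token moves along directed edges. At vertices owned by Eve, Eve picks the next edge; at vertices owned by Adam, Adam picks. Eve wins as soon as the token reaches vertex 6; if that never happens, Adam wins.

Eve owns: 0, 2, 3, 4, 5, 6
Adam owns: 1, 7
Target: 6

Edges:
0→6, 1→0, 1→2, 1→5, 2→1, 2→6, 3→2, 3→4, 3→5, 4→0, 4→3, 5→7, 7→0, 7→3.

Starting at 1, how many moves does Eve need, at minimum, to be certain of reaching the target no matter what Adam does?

A0 = {6}
A1: add {0, 2} — 0 (Eve) has 0→6; 2 (Eve) has 2→6.
A2: add {3, 4} — 3 (Eve) has 3→2; 4 (Eve) has 4→0.
A3: add {7} — 7 (Adam): all of {0, 3} already in.
A4: add {5} — 5 (Eve) has 5→7.
A5: add {1} — 1 (Adam): all of {0, 2, 5} already in.
A5 = all vertices. Fixed point.
1 enters the attractor at level 5, so Eve can force the target in 5 moves from there.

5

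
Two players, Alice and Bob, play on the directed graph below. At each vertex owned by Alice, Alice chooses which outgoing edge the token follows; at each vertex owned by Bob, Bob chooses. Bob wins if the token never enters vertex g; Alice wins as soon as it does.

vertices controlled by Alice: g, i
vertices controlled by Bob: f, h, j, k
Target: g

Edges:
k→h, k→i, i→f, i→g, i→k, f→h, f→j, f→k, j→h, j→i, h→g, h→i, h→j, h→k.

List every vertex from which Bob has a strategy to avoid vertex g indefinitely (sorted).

A0 = {g}
A1: add {i} — i (Alice) has i→g.
A2 = A1; e.g. f (Bob) can still go to h. Fixed point.
Alice's attractor = {g, i}; Bob avoids the target exactly from the complement.

f, h, j, k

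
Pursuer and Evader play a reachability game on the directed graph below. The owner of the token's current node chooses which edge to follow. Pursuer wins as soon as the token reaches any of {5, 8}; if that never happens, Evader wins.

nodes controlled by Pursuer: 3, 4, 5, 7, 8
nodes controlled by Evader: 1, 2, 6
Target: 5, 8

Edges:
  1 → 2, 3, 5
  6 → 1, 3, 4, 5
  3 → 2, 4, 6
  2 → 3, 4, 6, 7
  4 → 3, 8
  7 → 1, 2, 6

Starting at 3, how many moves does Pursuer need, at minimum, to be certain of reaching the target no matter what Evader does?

A0 = {5, 8}
A1: add {4} — 4 (Pursuer) has 4→8.
A2: add {3} — 3 (Pursuer) has 3→4.
A3 = A2; e.g. 1 (Evader) can still go to 2. Fixed point.
3 enters the attractor at level 2, so Pursuer can force the target in 2 moves from there.

2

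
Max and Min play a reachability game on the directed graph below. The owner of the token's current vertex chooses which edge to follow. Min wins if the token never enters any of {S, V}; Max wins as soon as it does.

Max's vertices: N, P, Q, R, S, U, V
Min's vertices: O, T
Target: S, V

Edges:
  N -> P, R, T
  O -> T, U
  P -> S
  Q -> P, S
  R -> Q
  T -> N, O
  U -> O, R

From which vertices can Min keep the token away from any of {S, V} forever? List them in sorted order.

O, T

A0 = {S, V}
A1: add {P, Q} — P (Max) has P→S; Q (Max) has Q→S.
A2: add {N, R} — N (Max) has N→P; R (Max) has R→Q.
A3: add {U} — U (Max) has U→R.
A4 = A3; e.g. O (Min) can still go to T. Fixed point.
Max's attractor = {N, P, Q, R, S, U, V}; Min avoids the target exactly from the complement.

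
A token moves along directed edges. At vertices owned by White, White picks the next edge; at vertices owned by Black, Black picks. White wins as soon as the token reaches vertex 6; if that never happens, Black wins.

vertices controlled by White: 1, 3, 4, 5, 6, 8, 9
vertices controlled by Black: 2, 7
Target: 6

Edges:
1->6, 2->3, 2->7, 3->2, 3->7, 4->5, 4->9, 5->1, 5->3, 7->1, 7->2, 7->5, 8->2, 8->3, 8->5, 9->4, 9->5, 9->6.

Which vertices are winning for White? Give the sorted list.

1, 4, 5, 6, 8, 9

A0 = {6}
A1: add {1, 9} — 1 (White) has 1→6; 9 (White) has 9→6.
A2: add {4, 5} — 4 (White) has 4→9; 5 (White) has 5→1.
A3: add {8} — 8 (White) has 8→5.
A4 = A3; e.g. 2 (Black) can still go to 3. Fixed point.
White's winning region = {1, 4, 5, 6, 8, 9}.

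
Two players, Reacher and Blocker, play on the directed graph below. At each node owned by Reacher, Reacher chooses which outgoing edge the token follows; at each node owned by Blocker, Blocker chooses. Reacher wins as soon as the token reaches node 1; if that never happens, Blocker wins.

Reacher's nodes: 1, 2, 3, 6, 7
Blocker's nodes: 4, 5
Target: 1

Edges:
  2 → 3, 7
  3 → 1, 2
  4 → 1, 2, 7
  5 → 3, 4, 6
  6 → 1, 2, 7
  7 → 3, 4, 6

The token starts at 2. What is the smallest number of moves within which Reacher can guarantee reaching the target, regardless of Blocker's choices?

2

A0 = {1}
A1: add {3, 6} — 3 (Reacher) has 3→1; 6 (Reacher) has 6→1.
A2: add {2, 7} — 2 (Reacher) has 2→3; 7 (Reacher) has 7→3.
2 enters the attractor at level 2, so Reacher can force the target in 2 moves from there.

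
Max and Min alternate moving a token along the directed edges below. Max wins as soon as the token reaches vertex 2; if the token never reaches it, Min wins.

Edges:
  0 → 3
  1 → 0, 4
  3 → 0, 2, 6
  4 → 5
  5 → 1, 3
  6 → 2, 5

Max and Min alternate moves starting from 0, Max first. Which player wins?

Min

Track states (vertex, player-to-move).
A0 = {(2,Max), (2,Min)}
A1: add {(3,Max), (6,Max)}.
A2: add {(0,Min)}.
A3: add {(1,Max)}.
A4: add {(5,Min)}.
A5: add {(4,Max)}.
A6 = A5; e.g. (0,Max) stays out. (0,Max) never enters ⇒ Min avoids the target.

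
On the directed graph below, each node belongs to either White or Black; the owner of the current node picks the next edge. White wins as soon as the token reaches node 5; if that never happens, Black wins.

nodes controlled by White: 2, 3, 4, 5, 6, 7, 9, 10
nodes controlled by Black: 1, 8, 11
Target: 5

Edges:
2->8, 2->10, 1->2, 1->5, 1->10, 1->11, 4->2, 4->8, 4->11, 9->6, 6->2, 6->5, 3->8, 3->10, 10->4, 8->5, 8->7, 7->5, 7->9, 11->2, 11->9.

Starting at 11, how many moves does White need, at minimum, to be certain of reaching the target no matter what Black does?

4

A0 = {5}
A1: add {6, 7} — 6 (White) has 6→5; 7 (White) has 7→5.
A2: add {8, 9} — 8 (Black): all of {5, 7} already in; 9 (White) has 9→6.
A3: add {2, 3, 4} — 2 (White) has 2→8; 3 (White) has 3→8; 4 (White) has 4→8.
A4: add {10, 11} — 10 (White) has 10→4; 11 (Black): all of {2, 9} already in.
11 enters the attractor at level 4, so White can force the target in 4 moves from there.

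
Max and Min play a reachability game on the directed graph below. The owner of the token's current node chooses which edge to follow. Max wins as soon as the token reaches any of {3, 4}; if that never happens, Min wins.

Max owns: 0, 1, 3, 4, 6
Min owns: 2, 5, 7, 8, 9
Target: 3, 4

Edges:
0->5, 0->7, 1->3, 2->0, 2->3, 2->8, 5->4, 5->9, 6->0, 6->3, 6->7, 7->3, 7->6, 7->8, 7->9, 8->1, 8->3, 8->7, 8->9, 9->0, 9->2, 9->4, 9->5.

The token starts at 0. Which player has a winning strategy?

Min

A0 = {3, 4}
A1: add {1, 6} — 1 (Max) has 1→3; 6 (Max) has 6→3.
A2 = A1; e.g. 0 (Max) has no edge into A1. Fixed point.
0 never enters the attractor, so Min can avoid the target forever.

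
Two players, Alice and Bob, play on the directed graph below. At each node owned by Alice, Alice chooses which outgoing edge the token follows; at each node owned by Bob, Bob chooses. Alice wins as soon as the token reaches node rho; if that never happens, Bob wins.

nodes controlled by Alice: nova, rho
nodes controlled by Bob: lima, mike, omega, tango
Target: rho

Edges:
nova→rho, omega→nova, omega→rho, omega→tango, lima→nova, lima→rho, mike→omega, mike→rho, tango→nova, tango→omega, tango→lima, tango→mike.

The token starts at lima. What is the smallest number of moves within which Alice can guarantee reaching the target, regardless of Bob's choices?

2

A0 = {rho}
A1: add {nova} — nova (Alice) has nova→rho.
A2: add {lima} — lima (Bob): all of {nova, rho} already in.
A3 = A2; e.g. omega (Bob) can still go to tango. Fixed point.
lima enters the attractor at level 2, so Alice can force the target in 2 moves from there.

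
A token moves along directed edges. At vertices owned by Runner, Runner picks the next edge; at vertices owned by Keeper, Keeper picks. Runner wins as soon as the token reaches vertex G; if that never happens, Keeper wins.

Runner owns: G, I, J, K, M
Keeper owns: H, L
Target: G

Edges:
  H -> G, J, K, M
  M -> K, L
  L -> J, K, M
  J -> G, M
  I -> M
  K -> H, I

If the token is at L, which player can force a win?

A0 = {G}
A1: add {J} — J (Runner) has J→G.
A2 = A1; e.g. H (Keeper) can still go to K. Fixed point.
L never enters the attractor, so Keeper can avoid the target forever.

Keeper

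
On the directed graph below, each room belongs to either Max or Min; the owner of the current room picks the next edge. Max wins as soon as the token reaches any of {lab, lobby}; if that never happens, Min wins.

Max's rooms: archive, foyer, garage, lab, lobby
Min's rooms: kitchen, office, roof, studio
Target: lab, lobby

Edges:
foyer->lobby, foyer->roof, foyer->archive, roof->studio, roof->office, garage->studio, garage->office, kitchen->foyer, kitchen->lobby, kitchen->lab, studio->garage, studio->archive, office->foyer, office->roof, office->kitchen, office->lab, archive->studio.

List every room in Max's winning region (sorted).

A0 = {lab, lobby}
A1: add {foyer} — foyer (Max) has foyer→lobby.
A2: add {kitchen} — kitchen (Min): all of {foyer, lobby, lab} already in.
A3 = A2; e.g. roof (Min) can still go to studio. Fixed point.
Max's winning region = {foyer, kitchen, lab, lobby}.

foyer, kitchen, lab, lobby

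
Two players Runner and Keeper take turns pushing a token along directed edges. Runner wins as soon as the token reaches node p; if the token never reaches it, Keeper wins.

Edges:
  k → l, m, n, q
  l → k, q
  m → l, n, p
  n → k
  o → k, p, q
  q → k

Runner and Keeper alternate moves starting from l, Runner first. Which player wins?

Keeper

Track states (vertex, player-to-move).
A0 = {(p,Runner), (p,Keeper)}
A1: add {(m,Runner), (o,Runner)}.
A2 = A1; e.g. (k,Runner) stays out. (l,Runner) never enters ⇒ Keeper avoids the target.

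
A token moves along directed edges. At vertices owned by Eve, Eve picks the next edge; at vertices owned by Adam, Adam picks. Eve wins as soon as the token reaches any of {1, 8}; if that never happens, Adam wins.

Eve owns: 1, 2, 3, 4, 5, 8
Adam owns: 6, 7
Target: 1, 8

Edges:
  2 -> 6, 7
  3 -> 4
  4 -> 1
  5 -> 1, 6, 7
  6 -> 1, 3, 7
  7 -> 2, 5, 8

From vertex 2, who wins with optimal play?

Adam

A0 = {1, 8}
A1: add {4, 5} — 4 (Eve) has 4→1; 5 (Eve) has 5→1.
A2: add {3} — 3 (Eve) has 3→4.
A3 = A2; e.g. 2 (Eve) has no edge into A2. Fixed point.
2 never enters the attractor, so Adam can avoid the target forever.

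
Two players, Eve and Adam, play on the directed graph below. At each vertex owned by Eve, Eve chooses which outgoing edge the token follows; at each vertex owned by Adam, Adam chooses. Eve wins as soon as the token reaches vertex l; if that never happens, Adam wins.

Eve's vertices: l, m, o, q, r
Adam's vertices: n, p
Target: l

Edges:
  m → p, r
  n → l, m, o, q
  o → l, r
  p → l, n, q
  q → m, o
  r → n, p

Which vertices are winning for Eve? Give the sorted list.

A0 = {l}
A1: add {o} — o (Eve) has o→l.
A2: add {q} — q (Eve) has q→o.
A3 = A2; e.g. m (Eve) has no edge into A2. Fixed point.
Eve's winning region = {l, o, q}.

l, o, q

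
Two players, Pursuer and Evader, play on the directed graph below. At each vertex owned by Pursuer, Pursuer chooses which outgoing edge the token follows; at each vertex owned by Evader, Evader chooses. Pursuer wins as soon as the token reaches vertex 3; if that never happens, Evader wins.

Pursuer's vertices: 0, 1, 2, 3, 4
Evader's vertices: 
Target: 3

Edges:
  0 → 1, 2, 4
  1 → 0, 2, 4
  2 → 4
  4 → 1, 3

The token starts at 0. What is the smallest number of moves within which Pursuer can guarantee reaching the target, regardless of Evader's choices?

A0 = {3}
A1: add {4} — 4 (Pursuer) has 4→3.
A2: add {0, 1, 2} — 0 (Pursuer) has 0→4; 1 (Pursuer) has 1→4; 2 (Pursuer) has 2→4.
A2 = all vertices. Fixed point.
0 enters the attractor at level 2, so Pursuer can force the target in 2 moves from there.

2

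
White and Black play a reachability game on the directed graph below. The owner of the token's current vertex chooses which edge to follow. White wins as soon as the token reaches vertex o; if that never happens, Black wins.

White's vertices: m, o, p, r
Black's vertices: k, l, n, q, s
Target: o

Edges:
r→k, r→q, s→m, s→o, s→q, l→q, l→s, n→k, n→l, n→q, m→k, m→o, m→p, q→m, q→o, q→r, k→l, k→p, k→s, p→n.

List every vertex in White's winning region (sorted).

A0 = {o}
A1: add {m} — m (White) has m→o.
A2 = A1; e.g. k (Black) can still go to l. Fixed point.
White's winning region = {m, o}.

m, o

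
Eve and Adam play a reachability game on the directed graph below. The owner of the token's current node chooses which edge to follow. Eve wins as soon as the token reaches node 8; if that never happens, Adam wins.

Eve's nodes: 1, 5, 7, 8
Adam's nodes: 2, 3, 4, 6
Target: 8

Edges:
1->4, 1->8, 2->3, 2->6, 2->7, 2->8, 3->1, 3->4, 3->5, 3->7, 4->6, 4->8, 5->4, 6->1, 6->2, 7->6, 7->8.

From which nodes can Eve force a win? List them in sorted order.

A0 = {8}
A1: add {1, 7} — 1 (Eve) has 1→8; 7 (Eve) has 7→8.
A2 = A1; e.g. 2 (Adam) can still go to 3. Fixed point.
Eve's winning region = {1, 7, 8}.

1, 7, 8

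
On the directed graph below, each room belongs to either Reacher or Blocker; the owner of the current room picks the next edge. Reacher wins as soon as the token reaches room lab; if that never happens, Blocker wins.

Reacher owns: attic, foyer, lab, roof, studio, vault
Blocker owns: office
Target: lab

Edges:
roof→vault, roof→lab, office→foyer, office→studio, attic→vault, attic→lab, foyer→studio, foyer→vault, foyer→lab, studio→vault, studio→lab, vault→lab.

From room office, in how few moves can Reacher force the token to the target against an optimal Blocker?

2

A0 = {lab}
A1: add {attic, foyer, roof, studio, vault} — roof (Reacher) has roof→lab; attic (Reacher) has attic→lab; foyer (Reacher) has foyer→lab; studio (Reacher) has studio→lab; vault (Reacher) has vault→lab.
A2: add {office} — office (Blocker): all of {foyer, studio} already in.
A2 = all vertices. Fixed point.
office enters the attractor at level 2, so Reacher can force the target in 2 moves from there.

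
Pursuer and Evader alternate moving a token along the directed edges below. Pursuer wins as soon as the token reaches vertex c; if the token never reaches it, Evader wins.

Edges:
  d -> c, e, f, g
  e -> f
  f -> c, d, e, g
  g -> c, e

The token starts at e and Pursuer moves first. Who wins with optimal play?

Track states (vertex, player-to-move).
A0 = {(c,Pursuer), (c,Evader)}
A1: add {(d,Pursuer), (f,Pursuer), (g,Pursuer)}.
A2: add {(e,Evader)}.
A3 = A2; e.g. (d,Evader) stays out. (e,Pursuer) never enters ⇒ Evader avoids the target.

Evader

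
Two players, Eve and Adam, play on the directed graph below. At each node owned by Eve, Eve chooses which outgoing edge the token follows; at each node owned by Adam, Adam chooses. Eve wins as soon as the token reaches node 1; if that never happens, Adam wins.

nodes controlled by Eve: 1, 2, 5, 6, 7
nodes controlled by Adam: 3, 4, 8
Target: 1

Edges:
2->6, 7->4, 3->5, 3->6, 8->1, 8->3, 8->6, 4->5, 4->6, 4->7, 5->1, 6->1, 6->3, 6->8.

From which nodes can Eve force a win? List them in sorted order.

A0 = {1}
A1: add {5, 6} — 5 (Eve) has 5→1; 6 (Eve) has 6→1.
A2: add {2, 3} — 2 (Eve) has 2→6; 3 (Adam): all of {5, 6} already in.
A3: add {8} — 8 (Adam): all of {1, 3, 6} already in.
A4 = A3; e.g. 4 (Adam) can still go to 7. Fixed point.
Eve's winning region = {1, 2, 3, 5, 6, 8}.

1, 2, 3, 5, 6, 8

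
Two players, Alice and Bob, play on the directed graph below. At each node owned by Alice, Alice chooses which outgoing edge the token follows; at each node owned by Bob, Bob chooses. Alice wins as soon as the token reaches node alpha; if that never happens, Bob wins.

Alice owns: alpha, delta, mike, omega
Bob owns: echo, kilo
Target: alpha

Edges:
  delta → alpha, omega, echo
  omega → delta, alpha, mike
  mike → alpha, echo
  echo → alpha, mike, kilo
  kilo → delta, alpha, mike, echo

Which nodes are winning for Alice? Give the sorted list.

alpha, delta, mike, omega

A0 = {alpha}
A1: add {delta, mike, omega} — delta (Alice) has delta→alpha; omega (Alice) has omega→alpha; mike (Alice) has mike→alpha.
A2 = A1; e.g. echo (Bob) can still go to kilo. Fixed point.
Alice's winning region = {alpha, delta, mike, omega}.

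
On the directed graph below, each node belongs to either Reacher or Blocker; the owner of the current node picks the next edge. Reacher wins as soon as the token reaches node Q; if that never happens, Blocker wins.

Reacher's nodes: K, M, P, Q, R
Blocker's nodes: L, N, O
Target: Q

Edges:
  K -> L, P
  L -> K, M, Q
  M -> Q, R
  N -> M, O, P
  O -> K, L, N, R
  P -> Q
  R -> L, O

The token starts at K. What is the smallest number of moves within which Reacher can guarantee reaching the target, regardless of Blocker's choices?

2

A0 = {Q}
A1: add {M, P} — M (Reacher) has M→Q; P (Reacher) has P→Q.
A2: add {K} — K (Reacher) has K→P.
K enters the attractor at level 2, so Reacher can force the target in 2 moves from there.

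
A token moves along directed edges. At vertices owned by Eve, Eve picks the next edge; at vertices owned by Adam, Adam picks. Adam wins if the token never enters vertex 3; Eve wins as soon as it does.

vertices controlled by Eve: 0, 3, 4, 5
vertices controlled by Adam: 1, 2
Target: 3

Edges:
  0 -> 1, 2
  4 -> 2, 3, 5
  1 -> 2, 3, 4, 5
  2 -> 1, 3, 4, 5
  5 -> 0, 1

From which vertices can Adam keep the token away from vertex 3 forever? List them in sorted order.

A0 = {3}
A1: add {4} — 4 (Eve) has 4→3.
A2 = A1; e.g. 0 (Eve) has no edge into A1. Fixed point.
Eve's attractor = {3, 4}; Adam avoids the target exactly from the complement.

0, 1, 2, 5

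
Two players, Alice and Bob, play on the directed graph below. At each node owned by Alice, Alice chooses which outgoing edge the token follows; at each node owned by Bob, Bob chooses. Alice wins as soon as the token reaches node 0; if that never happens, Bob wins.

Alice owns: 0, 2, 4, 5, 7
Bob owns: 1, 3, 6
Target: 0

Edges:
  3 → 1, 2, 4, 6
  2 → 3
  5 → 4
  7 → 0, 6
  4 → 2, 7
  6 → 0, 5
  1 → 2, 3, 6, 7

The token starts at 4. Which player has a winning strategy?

A0 = {0}
A1: add {7} — 7 (Alice) has 7→0.
A2: add {4} — 4 (Alice) has 4→7.
4 ∈ A2, so Alice can force the target.

Alice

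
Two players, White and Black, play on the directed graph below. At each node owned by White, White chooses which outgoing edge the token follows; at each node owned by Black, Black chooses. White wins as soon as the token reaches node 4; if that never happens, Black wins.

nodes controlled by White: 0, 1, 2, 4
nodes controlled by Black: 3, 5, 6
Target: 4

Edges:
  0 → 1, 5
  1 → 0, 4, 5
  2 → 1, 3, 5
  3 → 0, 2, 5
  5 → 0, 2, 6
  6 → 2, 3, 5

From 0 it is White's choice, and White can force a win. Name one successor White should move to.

1

A0 = {4}
A1: add {1} — 1 (White) has 1→4.
A2: add {0, 2} — 0 (White) has 0→1; 2 (White) has 2→1.
A3 = A2; e.g. 3 (Black) can still go to 5. Fixed point.
From 0, successor 1 is in the attractor (rank 1); the other successor 5 is not.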